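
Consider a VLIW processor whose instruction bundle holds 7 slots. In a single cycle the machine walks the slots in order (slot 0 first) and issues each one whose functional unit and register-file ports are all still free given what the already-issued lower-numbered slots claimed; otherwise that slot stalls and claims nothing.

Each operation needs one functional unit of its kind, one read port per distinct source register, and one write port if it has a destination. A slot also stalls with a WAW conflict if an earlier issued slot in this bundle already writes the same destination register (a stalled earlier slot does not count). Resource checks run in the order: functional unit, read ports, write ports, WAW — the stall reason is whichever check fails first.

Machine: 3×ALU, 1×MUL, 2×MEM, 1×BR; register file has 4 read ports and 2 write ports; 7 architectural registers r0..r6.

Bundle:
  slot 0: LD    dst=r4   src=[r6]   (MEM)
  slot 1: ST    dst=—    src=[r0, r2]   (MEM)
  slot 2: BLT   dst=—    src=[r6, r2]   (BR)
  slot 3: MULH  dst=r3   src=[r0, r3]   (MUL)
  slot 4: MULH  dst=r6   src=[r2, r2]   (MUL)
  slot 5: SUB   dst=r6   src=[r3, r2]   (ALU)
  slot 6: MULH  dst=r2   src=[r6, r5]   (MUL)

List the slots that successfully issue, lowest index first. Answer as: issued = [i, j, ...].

issued = [0, 1, 4]

(0) want 1×MEM +1rd +1wr — yes → AL3|MU1|ME1|BR1|rd3|wr1
(1) want 1×MEM +2rd +0wr — yes → AL3|MU1|ME0|BR1|rd1|wr1
(2) want 1×BR +2rd +0wr — RD_PORT → AL3|MU1|ME0|BR1|rd1|wr1
(3) want 1×MUL +2rd +1wr — RD_PORT → AL3|MU1|ME0|BR1|rd1|wr1
(4) want 1×MUL +1rd +1wr — yes → AL3|MU0|ME0|BR1|rd0|wr0
(5) want 1×ALU +2rd +1wr — RD_PORT → AL3|MU0|ME0|BR1|rd0|wr0
(6) want 1×MUL +2rd +1wr — FU → AL3|MU0|ME0|BR1|rd0|wr0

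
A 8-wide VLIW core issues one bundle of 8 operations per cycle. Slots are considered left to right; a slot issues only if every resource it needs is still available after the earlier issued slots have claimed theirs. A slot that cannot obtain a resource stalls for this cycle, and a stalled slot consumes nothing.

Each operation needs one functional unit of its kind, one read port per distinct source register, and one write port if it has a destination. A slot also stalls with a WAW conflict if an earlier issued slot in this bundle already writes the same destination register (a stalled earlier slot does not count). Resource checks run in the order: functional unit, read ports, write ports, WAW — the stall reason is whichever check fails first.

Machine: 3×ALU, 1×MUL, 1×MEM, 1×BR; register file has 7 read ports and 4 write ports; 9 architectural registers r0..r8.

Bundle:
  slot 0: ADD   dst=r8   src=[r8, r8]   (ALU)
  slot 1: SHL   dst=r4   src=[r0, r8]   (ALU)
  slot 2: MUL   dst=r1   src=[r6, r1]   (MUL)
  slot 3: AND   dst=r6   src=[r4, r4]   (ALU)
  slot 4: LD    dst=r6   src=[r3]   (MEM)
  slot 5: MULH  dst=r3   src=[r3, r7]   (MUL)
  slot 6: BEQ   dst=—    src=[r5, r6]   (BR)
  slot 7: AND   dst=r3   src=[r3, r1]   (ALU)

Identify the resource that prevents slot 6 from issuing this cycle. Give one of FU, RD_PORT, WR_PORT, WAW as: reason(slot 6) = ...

[0] ALU needs rd=1 wr=1: ok; after: ALU=2 MUL=1 MEM=1 BR=1, R=6, W=3
[1] ALU needs rd=2 wr=1: ok; after: ALU=1 MUL=1 MEM=1 BR=1, R=4, W=2
[2] MUL needs rd=2 wr=1: ok; after: ALU=1 MUL=0 MEM=1 BR=1, R=2, W=1
[3] ALU needs rd=1 wr=1: ok; after: ALU=0 MUL=0 MEM=1 BR=1, R=1, W=0
[4] MEM needs rd=1 wr=1: WR_PORT; after: ALU=0 MUL=0 MEM=1 BR=1, R=1, W=0
[5] MUL needs rd=2 wr=1: FU; after: ALU=0 MUL=0 MEM=1 BR=1, R=1, W=0
[6] BR needs rd=2 wr=0: RD_PORT; after: ALU=0 MUL=0 MEM=1 BR=1, R=1, W=0
[7] ALU needs rd=2 wr=1: FU; after: ALU=0 MUL=0 MEM=1 BR=1, R=1, W=0

reason(slot 6) = RD_PORT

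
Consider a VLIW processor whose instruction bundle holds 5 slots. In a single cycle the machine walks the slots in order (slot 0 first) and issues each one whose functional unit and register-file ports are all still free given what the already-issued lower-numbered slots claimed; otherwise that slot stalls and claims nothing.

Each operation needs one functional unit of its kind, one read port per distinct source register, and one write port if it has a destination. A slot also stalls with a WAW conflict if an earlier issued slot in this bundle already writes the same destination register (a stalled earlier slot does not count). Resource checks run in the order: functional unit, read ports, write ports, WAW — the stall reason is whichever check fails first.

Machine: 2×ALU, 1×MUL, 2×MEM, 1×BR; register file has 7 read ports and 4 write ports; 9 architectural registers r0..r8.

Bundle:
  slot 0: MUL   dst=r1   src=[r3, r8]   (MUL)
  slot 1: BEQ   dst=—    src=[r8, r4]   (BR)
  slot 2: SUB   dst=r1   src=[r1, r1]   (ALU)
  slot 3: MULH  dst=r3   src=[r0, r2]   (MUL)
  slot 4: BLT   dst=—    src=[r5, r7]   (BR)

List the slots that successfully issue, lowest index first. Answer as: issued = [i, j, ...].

issued = [0, 1]

(0) want 1×MUL +2rd +1wr — yes → AL2|MU0|ME2|BR1|rd5|wr3
(1) want 1×BR +2rd +0wr — yes → AL2|MU0|ME2|BR0|rd3|wr3
(2) want 1×ALU +1rd +1wr — WAW → AL2|MU0|ME2|BR0|rd3|wr3
(3) want 1×MUL +2rd +1wr — FU → AL2|MU0|ME2|BR0|rd3|wr3
(4) want 1×BR +2rd +0wr — FU → AL2|MU0|ME2|BR0|rd3|wr3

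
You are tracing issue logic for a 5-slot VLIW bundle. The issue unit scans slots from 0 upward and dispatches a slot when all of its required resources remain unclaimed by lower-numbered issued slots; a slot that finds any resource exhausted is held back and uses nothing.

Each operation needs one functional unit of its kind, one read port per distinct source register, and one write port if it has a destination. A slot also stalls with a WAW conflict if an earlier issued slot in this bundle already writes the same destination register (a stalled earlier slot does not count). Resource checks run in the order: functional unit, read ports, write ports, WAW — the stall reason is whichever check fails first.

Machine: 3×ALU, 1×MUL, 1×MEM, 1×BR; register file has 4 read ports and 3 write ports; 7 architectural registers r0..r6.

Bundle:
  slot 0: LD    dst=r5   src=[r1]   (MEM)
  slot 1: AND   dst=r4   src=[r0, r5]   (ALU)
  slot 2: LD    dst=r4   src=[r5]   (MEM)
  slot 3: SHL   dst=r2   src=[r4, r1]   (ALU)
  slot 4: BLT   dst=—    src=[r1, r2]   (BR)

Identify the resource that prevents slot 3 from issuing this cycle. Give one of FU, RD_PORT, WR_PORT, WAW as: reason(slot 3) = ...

reason(slot 3) = RD_PORT

[0] MEM needs rd=1 wr=1: ok; after: ALU=3 MUL=1 MEM=0 BR=1, R=3, W=2
[1] ALU needs rd=2 wr=1: ok; after: ALU=2 MUL=1 MEM=0 BR=1, R=1, W=1
[2] MEM needs rd=1 wr=1: FU; after: ALU=2 MUL=1 MEM=0 BR=1, R=1, W=1
[3] ALU needs rd=2 wr=1: RD_PORT; after: ALU=2 MUL=1 MEM=0 BR=1, R=1, W=1
[4] BR needs rd=2 wr=0: RD_PORT; after: ALU=2 MUL=1 MEM=0 BR=1, R=1, W=1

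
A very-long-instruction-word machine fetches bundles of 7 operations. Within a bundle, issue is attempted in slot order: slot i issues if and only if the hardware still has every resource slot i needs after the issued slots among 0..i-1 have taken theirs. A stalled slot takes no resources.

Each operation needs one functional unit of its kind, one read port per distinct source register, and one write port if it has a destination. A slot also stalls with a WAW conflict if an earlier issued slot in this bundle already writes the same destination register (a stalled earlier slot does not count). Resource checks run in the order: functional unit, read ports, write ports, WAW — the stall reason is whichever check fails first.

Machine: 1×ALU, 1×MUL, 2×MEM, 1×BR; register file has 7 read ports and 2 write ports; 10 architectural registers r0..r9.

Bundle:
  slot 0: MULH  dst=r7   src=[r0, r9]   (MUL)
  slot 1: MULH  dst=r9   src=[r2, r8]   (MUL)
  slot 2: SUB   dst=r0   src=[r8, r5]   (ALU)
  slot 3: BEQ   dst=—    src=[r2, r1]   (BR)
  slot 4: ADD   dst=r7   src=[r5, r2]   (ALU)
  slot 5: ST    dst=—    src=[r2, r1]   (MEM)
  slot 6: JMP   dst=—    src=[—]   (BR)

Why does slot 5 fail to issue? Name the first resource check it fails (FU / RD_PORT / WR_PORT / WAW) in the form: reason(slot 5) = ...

#0 MUL src=r0,r9 dispatched  <A:1 Mu:0 Ld:2 B:1 rd:5 wr:1>
#1 MUL src=r2,r8 held:FU  <A:1 Mu:0 Ld:2 B:1 rd:5 wr:1>
#2 ALU src=r8,r5 dispatched  <A:0 Mu:0 Ld:2 B:1 rd:3 wr:0>
#3 BR src=r2,r1 dispatched  <A:0 Mu:0 Ld:2 B:0 rd:1 wr:0>
#4 ALU src=r5,r2 held:FU  <A:0 Mu:0 Ld:2 B:0 rd:1 wr:0>
#5 MEM src=r2,r1 held:RD_PORT  <A:0 Mu:0 Ld:2 B:0 rd:1 wr:0>
#6 BR src=- held:FU  <A:0 Mu:0 Ld:2 B:0 rd:1 wr:0>

reason(slot 5) = RD_PORT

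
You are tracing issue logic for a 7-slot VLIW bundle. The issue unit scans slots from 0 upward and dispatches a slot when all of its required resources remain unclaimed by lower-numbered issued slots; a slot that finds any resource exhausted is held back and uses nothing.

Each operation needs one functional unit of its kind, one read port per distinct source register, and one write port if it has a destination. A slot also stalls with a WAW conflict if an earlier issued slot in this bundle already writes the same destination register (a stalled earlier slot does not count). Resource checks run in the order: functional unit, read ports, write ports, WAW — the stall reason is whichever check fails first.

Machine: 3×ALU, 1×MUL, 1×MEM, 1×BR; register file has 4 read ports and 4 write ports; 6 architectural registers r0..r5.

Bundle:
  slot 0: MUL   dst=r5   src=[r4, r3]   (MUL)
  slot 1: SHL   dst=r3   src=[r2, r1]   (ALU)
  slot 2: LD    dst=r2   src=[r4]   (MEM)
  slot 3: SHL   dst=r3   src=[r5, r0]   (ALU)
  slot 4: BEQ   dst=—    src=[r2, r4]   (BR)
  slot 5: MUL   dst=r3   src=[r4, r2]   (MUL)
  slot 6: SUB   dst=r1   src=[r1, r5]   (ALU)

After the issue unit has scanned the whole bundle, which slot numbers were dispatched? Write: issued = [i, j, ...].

(0) want 1×MUL +2rd +1wr — yes → AL3|MU0|ME1|BR1|rd2|wr3
(1) want 1×ALU +2rd +1wr — yes → AL2|MU0|ME1|BR1|rd0|wr2
(2) want 1×MEM +1rd +1wr — RD_PORT → AL2|MU0|ME1|BR1|rd0|wr2
(3) want 1×ALU +2rd +1wr — RD_PORT → AL2|MU0|ME1|BR1|rd0|wr2
(4) want 1×BR +2rd +0wr — RD_PORT → AL2|MU0|ME1|BR1|rd0|wr2
(5) want 1×MUL +2rd +1wr — FU → AL2|MU0|ME1|BR1|rd0|wr2
(6) want 1×ALU +2rd +1wr — RD_PORT → AL2|MU0|ME1|BR1|rd0|wr2

issued = [0, 1]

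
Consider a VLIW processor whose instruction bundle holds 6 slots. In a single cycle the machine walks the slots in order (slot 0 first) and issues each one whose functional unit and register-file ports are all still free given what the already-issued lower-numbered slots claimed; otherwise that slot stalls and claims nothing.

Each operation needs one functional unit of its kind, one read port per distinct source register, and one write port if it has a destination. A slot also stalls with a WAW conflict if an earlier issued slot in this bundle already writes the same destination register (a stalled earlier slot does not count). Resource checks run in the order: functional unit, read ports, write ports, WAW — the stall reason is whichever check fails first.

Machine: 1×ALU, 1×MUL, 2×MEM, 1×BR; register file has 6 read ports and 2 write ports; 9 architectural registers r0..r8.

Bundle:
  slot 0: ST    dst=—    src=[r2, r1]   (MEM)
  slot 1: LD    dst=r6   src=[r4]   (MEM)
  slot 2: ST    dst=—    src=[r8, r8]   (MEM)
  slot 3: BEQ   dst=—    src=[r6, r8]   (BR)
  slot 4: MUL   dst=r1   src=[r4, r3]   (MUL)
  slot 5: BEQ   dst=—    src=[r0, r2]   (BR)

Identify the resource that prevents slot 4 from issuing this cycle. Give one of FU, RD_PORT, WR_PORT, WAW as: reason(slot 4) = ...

#0 MEM src=r2,r1 dispatched  <A:1 Mu:1 Ld:1 B:1 rd:4 wr:2>
#1 MEM src=r4 dispatched  <A:1 Mu:1 Ld:0 B:1 rd:3 wr:1>
#2 MEM src=r8,r8 held:FU  <A:1 Mu:1 Ld:0 B:1 rd:3 wr:1>
#3 BR src=r6,r8 dispatched  <A:1 Mu:1 Ld:0 B:0 rd:1 wr:1>
#4 MUL src=r4,r3 held:RD_PORT  <A:1 Mu:1 Ld:0 B:0 rd:1 wr:1>
#5 BR src=r0,r2 held:FU  <A:1 Mu:1 Ld:0 B:0 rd:1 wr:1>

reason(slot 4) = RD_PORT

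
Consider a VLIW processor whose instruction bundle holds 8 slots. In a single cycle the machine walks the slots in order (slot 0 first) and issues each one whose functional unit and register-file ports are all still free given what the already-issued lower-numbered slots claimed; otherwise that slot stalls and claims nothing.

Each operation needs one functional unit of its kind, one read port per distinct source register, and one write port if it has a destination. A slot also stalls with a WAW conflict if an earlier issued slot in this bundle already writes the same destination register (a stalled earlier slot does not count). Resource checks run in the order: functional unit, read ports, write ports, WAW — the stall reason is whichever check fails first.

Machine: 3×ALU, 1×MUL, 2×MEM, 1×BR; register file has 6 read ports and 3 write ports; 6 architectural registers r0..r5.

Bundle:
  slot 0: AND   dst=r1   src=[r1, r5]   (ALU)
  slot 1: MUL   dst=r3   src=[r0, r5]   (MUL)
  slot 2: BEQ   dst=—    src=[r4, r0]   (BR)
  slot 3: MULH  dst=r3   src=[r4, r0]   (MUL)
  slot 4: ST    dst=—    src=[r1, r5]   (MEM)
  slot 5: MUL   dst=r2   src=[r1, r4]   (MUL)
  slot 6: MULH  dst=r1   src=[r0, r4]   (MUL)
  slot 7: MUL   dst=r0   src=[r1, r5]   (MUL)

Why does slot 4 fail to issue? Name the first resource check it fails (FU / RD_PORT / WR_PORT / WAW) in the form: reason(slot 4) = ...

[0] ALU needs rd=2 wr=1: ok; after: ALU=2 MUL=1 MEM=2 BR=1, R=4, W=2
[1] MUL needs rd=2 wr=1: ok; after: ALU=2 MUL=0 MEM=2 BR=1, R=2, W=1
[2] BR needs rd=2 wr=0: ok; after: ALU=2 MUL=0 MEM=2 BR=0, R=0, W=1
[3] MUL needs rd=2 wr=1: FU; after: ALU=2 MUL=0 MEM=2 BR=0, R=0, W=1
[4] MEM needs rd=2 wr=0: RD_PORT; after: ALU=2 MUL=0 MEM=2 BR=0, R=0, W=1
[5] MUL needs rd=2 wr=1: FU; after: ALU=2 MUL=0 MEM=2 BR=0, R=0, W=1
[6] MUL needs rd=2 wr=1: FU; after: ALU=2 MUL=0 MEM=2 BR=0, R=0, W=1
[7] MUL needs rd=2 wr=1: FU; after: ALU=2 MUL=0 MEM=2 BR=0, R=0, W=1

reason(slot 4) = RD_PORT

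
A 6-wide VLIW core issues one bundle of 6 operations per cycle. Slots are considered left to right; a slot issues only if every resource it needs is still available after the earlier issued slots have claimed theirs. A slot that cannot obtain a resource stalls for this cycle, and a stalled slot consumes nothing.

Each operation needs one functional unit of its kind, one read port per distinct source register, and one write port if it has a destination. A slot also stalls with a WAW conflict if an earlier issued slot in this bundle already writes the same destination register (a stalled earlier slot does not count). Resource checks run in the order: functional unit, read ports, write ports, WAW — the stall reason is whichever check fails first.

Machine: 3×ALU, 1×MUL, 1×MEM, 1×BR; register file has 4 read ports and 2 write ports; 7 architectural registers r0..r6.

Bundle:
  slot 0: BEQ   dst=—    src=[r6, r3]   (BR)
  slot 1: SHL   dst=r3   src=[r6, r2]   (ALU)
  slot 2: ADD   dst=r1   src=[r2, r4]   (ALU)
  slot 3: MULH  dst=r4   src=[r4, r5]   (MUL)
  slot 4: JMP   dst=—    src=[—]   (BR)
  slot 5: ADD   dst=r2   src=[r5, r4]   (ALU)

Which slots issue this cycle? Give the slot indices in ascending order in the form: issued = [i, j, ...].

issued = [0, 1]

slot 0 (BR): ISSUE — free A3,Mu1,Ld1,B0 rp2 wp2
slot 1 (ALU): ISSUE — free A2,Mu1,Ld1,B0 rp0 wp1
slot 2 (ALU): stall RD_PORT — free A2,Mu1,Ld1,B0 rp0 wp1
slot 3 (MUL): stall RD_PORT — free A2,Mu1,Ld1,B0 rp0 wp1
slot 4 (BR): stall FU — free A2,Mu1,Ld1,B0 rp0 wp1
slot 5 (ALU): stall RD_PORT — free A2,Mu1,Ld1,B0 rp0 wp1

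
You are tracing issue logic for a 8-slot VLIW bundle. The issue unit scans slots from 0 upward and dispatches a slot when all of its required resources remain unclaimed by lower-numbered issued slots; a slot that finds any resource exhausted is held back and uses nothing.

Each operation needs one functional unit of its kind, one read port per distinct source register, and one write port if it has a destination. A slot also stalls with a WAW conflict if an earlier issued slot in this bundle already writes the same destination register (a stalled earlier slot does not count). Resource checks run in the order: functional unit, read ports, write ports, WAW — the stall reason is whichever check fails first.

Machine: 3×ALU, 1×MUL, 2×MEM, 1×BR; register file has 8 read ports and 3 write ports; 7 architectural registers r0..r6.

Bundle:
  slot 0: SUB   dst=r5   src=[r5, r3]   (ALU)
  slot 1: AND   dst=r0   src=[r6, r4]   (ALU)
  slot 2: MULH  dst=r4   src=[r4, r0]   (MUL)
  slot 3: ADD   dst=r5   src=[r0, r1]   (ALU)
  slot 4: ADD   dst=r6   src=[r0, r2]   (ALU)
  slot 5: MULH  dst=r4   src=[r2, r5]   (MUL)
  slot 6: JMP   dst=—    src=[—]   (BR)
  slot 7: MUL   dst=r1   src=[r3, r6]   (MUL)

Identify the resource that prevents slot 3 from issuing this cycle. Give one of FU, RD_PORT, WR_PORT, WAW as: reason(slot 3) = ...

  0. ALU→r5 ⇒ go  {2A/1Mu/2Ld/1B | 6r 2w}
  1. ALU→r0 ⇒ go  {1A/1Mu/2Ld/1B | 4r 1w}
  2. MUL→r4 ⇒ go  {1A/0Mu/2Ld/1B | 2r 0w}
  3. ALU→r5 ⇒ no(WR_PORT)  {1A/0Mu/2Ld/1B | 2r 0w}
  4. ALU→r6 ⇒ no(WR_PORT)  {1A/0Mu/2Ld/1B | 2r 0w}
  5. MUL→r4 ⇒ no(FU)  {1A/0Mu/2Ld/1B | 2r 0w}
  6. BR ⇒ go  {1A/0Mu/2Ld/0B | 2r 0w}
  7. MUL→r1 ⇒ no(FU)  {1A/0Mu/2Ld/0B | 2r 0w}

reason(slot 3) = WR_PORT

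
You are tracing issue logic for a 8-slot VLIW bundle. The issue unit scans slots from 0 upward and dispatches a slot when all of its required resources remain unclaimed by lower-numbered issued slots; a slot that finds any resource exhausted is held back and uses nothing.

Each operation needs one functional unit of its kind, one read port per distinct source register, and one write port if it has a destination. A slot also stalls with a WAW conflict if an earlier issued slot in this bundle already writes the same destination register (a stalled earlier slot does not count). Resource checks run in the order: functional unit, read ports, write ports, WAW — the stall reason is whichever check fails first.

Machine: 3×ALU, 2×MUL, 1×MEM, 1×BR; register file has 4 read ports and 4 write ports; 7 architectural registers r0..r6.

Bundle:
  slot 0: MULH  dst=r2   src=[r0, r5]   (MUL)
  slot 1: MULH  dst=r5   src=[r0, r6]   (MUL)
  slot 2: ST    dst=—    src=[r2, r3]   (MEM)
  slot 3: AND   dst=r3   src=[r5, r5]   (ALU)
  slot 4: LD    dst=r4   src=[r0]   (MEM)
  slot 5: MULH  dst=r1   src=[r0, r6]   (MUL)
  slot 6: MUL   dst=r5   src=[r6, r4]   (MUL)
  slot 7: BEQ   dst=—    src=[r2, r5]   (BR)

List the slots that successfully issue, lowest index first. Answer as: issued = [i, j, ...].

issued = [0, 1]

slot 0 (MUL): ISSUE — free A3,Mu1,Ld1,B1 rp2 wp3
slot 1 (MUL): ISSUE — free A3,Mu0,Ld1,B1 rp0 wp2
slot 2 (MEM): stall RD_PORT — free A3,Mu0,Ld1,B1 rp0 wp2
slot 3 (ALU): stall RD_PORT — free A3,Mu0,Ld1,B1 rp0 wp2
slot 4 (MEM): stall RD_PORT — free A3,Mu0,Ld1,B1 rp0 wp2
slot 5 (MUL): stall FU — free A3,Mu0,Ld1,B1 rp0 wp2
slot 6 (MUL): stall FU — free A3,Mu0,Ld1,B1 rp0 wp2
slot 7 (BR): stall RD_PORT — free A3,Mu0,Ld1,B1 rp0 wp2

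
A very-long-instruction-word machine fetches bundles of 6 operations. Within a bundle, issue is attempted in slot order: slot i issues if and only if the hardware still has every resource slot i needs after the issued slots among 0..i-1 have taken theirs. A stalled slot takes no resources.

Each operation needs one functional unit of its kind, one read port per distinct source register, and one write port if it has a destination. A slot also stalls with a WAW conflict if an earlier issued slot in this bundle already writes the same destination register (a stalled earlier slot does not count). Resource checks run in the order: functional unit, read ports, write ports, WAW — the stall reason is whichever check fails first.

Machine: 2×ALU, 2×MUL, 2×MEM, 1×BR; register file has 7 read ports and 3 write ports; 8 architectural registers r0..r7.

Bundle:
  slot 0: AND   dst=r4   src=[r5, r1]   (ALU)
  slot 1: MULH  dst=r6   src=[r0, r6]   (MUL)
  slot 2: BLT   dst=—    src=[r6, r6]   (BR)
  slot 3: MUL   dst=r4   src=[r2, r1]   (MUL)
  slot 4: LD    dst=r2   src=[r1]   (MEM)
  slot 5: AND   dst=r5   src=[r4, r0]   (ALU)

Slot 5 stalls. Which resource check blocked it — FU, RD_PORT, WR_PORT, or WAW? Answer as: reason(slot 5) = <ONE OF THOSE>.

reason(slot 5) = RD_PORT

#0 ALU src=r5,r1 dispatched  <A:1 Mu:2 Ld:2 B:1 rd:5 wr:2>
#1 MUL src=r0,r6 dispatched  <A:1 Mu:1 Ld:2 B:1 rd:3 wr:1>
#2 BR src=r6,r6 dispatched  <A:1 Mu:1 Ld:2 B:0 rd:2 wr:1>
#3 MUL src=r2,r1 held:WAW  <A:1 Mu:1 Ld:2 B:0 rd:2 wr:1>
#4 MEM src=r1 dispatched  <A:1 Mu:1 Ld:1 B:0 rd:1 wr:0>
#5 ALU src=r4,r0 held:RD_PORT  <A:1 Mu:1 Ld:1 B:0 rd:1 wr:0>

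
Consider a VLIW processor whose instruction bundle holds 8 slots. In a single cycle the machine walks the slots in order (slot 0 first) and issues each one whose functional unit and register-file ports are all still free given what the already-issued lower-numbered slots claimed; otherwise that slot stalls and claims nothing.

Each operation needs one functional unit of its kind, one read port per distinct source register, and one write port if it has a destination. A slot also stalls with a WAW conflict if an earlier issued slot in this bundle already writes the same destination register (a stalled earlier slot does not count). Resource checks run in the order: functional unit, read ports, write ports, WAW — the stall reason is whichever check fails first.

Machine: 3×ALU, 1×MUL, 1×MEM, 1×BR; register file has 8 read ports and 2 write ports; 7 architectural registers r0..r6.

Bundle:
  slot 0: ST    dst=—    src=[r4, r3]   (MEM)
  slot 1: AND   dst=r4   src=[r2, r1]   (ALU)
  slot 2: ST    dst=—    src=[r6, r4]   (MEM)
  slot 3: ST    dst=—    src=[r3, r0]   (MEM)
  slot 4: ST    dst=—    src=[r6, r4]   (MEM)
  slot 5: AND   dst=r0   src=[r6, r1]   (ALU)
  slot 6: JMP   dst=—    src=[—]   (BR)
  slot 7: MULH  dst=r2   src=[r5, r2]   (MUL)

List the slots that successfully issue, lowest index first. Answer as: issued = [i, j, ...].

[0] MEM needs rd=2 wr=0: ok; after: ALU=3 MUL=1 MEM=0 BR=1, R=6, W=2
[1] ALU needs rd=2 wr=1: ok; after: ALU=2 MUL=1 MEM=0 BR=1, R=4, W=1
[2] MEM needs rd=2 wr=0: FU; after: ALU=2 MUL=1 MEM=0 BR=1, R=4, W=1
[3] MEM needs rd=2 wr=0: FU; after: ALU=2 MUL=1 MEM=0 BR=1, R=4, W=1
[4] MEM needs rd=2 wr=0: FU; after: ALU=2 MUL=1 MEM=0 BR=1, R=4, W=1
[5] ALU needs rd=2 wr=1: ok; after: ALU=1 MUL=1 MEM=0 BR=1, R=2, W=0
[6] BR needs rd=0 wr=0: ok; after: ALU=1 MUL=1 MEM=0 BR=0, R=2, W=0
[7] MUL needs rd=2 wr=1: WR_PORT; after: ALU=1 MUL=1 MEM=0 BR=0, R=2, W=0

issued = [0, 1, 5, 6]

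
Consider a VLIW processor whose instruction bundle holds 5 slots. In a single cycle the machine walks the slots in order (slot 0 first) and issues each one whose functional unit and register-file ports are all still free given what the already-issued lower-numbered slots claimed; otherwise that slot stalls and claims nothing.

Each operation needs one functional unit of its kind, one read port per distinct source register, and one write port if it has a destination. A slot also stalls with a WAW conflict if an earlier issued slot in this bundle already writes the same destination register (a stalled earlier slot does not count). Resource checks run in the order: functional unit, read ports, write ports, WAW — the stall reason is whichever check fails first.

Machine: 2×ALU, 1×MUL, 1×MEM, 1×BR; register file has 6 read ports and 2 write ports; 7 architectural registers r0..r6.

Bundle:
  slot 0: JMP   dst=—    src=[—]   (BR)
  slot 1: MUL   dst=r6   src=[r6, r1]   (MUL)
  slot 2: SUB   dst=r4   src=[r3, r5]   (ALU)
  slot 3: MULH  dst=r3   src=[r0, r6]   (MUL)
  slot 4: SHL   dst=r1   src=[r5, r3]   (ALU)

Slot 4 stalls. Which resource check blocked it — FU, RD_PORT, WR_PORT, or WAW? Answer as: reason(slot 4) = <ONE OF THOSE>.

reason(slot 4) = WR_PORT

(0) want 1×BR +0rd +0wr — yes → AL2|MU1|ME1|BR0|rd6|wr2
(1) want 1×MUL +2rd +1wr — yes → AL2|MU0|ME1|BR0|rd4|wr1
(2) want 1×ALU +2rd +1wr — yes → AL1|MU0|ME1|BR0|rd2|wr0
(3) want 1×MUL +2rd +1wr — FU → AL1|MU0|ME1|BR0|rd2|wr0
(4) want 1×ALU +2rd +1wr — WR_PORT → AL1|MU0|ME1|BR0|rd2|wr0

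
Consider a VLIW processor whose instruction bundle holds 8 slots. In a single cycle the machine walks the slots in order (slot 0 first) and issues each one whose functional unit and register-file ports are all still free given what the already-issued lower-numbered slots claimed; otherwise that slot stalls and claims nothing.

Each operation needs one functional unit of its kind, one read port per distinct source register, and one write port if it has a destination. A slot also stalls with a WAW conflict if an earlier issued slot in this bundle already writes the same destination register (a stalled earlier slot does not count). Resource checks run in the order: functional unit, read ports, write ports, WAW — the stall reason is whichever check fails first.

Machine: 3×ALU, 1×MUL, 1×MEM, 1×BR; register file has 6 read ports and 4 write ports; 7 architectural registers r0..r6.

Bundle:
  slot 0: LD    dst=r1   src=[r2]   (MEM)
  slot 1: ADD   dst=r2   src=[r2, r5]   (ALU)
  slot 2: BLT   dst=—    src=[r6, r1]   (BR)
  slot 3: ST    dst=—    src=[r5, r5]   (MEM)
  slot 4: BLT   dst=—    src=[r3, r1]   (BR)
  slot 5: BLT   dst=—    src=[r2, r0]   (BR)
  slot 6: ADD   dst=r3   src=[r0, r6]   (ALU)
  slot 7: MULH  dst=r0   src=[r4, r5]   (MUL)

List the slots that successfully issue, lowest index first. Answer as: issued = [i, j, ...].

(0) want 1×MEM +1rd +1wr — yes → AL3|MU1|ME0|BR1|rd5|wr3
(1) want 1×ALU +2rd +1wr — yes → AL2|MU1|ME0|BR1|rd3|wr2
(2) want 1×BR +2rd +0wr — yes → AL2|MU1|ME0|BR0|rd1|wr2
(3) want 1×MEM +1rd +0wr — FU → AL2|MU1|ME0|BR0|rd1|wr2
(4) want 1×BR +2rd +0wr — FU → AL2|MU1|ME0|BR0|rd1|wr2
(5) want 1×BR +2rd +0wr — FU → AL2|MU1|ME0|BR0|rd1|wr2
(6) want 1×ALU +2rd +1wr — RD_PORT → AL2|MU1|ME0|BR0|rd1|wr2
(7) want 1×MUL +2rd +1wr — RD_PORT → AL2|MU1|ME0|BR0|rd1|wr2

issued = [0, 1, 2]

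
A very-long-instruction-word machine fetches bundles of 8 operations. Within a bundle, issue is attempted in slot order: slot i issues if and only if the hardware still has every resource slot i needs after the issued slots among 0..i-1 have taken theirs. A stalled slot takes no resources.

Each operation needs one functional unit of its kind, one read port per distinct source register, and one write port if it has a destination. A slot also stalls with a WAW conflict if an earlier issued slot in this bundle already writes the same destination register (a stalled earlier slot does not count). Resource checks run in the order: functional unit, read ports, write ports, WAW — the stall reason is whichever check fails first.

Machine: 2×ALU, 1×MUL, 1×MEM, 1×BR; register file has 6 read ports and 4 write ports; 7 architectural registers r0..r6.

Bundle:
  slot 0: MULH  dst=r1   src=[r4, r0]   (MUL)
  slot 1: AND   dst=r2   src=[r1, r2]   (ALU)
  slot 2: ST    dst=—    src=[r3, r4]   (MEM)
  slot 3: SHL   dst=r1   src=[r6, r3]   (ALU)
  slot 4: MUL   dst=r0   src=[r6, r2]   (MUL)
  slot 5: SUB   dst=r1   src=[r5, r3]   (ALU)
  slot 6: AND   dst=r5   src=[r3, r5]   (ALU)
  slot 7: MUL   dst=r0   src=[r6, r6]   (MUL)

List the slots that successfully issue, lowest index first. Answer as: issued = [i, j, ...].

  0. MUL→r1 ⇒ go  {2A/0Mu/1Ld/1B | 4r 3w}
  1. ALU→r2 ⇒ go  {1A/0Mu/1Ld/1B | 2r 2w}
  2. MEM ⇒ go  {1A/0Mu/0Ld/1B | 0r 2w}
  3. ALU→r1 ⇒ no(RD_PORT)  {1A/0Mu/0Ld/1B | 0r 2w}
  4. MUL→r0 ⇒ no(FU)  {1A/0Mu/0Ld/1B | 0r 2w}
  5. ALU→r1 ⇒ no(RD_PORT)  {1A/0Mu/0Ld/1B | 0r 2w}
  6. ALU→r5 ⇒ no(RD_PORT)  {1A/0Mu/0Ld/1B | 0r 2w}
  7. MUL→r0 ⇒ no(FU)  {1A/0Mu/0Ld/1B | 0r 2w}

issued = [0, 1, 2]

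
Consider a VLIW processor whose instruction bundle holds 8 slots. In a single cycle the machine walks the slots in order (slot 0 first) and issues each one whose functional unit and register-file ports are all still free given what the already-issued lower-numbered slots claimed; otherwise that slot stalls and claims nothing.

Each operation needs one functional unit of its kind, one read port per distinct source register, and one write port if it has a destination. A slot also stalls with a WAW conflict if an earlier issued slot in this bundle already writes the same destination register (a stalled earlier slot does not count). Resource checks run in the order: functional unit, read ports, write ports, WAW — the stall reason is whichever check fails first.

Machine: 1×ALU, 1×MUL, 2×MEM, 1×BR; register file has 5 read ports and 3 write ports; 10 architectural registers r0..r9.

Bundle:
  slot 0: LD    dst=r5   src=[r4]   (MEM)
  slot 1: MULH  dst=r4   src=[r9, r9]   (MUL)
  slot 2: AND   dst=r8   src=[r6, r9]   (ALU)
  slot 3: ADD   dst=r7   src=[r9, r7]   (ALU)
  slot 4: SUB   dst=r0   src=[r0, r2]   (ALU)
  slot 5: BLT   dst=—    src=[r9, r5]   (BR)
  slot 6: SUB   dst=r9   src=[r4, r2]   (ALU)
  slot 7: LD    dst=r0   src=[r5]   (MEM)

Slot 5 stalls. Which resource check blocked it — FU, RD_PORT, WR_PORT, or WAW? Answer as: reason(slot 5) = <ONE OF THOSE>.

reason(slot 5) = RD_PORT

[0] MEM needs rd=1 wr=1: ok; after: ALU=1 MUL=1 MEM=1 BR=1, R=4, W=2
[1] MUL needs rd=1 wr=1: ok; after: ALU=1 MUL=0 MEM=1 BR=1, R=3, W=1
[2] ALU needs rd=2 wr=1: ok; after: ALU=0 MUL=0 MEM=1 BR=1, R=1, W=0
[3] ALU needs rd=2 wr=1: FU; after: ALU=0 MUL=0 MEM=1 BR=1, R=1, W=0
[4] ALU needs rd=2 wr=1: FU; after: ALU=0 MUL=0 MEM=1 BR=1, R=1, W=0
[5] BR needs rd=2 wr=0: RD_PORT; after: ALU=0 MUL=0 MEM=1 BR=1, R=1, W=0
[6] ALU needs rd=2 wr=1: FU; after: ALU=0 MUL=0 MEM=1 BR=1, R=1, W=0
[7] MEM needs rd=1 wr=1: WR_PORT; after: ALU=0 MUL=0 MEM=1 BR=1, R=1, W=0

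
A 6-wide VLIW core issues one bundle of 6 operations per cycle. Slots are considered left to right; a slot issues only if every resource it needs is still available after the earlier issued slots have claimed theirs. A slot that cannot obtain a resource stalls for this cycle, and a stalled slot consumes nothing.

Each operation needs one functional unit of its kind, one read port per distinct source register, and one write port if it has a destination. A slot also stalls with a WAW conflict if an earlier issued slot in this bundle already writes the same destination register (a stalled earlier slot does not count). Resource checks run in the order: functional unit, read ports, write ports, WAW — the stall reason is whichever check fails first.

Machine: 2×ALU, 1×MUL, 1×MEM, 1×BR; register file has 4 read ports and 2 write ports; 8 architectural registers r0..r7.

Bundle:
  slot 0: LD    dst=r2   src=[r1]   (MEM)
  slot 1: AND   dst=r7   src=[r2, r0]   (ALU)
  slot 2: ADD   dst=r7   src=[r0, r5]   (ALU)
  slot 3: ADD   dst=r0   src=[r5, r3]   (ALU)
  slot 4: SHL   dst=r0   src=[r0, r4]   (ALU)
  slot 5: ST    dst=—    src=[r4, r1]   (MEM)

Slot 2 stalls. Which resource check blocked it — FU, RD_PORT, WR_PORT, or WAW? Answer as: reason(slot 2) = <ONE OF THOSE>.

reason(slot 2) = RD_PORT

[0] MEM needs rd=1 wr=1: ok; after: ALU=2 MUL=1 MEM=0 BR=1, R=3, W=1
[1] ALU needs rd=2 wr=1: ok; after: ALU=1 MUL=1 MEM=0 BR=1, R=1, W=0
[2] ALU needs rd=2 wr=1: RD_PORT; after: ALU=1 MUL=1 MEM=0 BR=1, R=1, W=0
[3] ALU needs rd=2 wr=1: RD_PORT; after: ALU=1 MUL=1 MEM=0 BR=1, R=1, W=0
[4] ALU needs rd=2 wr=1: RD_PORT; after: ALU=1 MUL=1 MEM=0 BR=1, R=1, W=0
[5] MEM needs rd=2 wr=0: FU; after: ALU=1 MUL=1 MEM=0 BR=1, R=1, W=0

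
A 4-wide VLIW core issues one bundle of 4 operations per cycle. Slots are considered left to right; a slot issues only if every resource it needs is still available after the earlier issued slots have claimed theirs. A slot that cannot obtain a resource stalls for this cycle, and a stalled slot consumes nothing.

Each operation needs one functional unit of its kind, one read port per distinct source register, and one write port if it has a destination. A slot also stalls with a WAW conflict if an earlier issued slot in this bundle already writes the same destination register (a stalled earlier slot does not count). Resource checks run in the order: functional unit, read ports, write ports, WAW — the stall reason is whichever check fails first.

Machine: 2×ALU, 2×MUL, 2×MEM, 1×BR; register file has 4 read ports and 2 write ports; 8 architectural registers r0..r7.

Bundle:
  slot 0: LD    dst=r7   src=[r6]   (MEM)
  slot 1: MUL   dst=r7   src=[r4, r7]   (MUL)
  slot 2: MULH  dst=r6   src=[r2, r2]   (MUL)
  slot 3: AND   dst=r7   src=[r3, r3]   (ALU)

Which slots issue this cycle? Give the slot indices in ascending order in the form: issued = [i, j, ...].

[0] MEM needs rd=1 wr=1: ok; after: ALU=2 MUL=2 MEM=1 BR=1, R=3, W=1
[1] MUL needs rd=2 wr=1: WAW; after: ALU=2 MUL=2 MEM=1 BR=1, R=3, W=1
[2] MUL needs rd=1 wr=1: ok; after: ALU=2 MUL=1 MEM=1 BR=1, R=2, W=0
[3] ALU needs rd=1 wr=1: WR_PORT; after: ALU=2 MUL=1 MEM=1 BR=1, R=2, W=0

issued = [0, 2]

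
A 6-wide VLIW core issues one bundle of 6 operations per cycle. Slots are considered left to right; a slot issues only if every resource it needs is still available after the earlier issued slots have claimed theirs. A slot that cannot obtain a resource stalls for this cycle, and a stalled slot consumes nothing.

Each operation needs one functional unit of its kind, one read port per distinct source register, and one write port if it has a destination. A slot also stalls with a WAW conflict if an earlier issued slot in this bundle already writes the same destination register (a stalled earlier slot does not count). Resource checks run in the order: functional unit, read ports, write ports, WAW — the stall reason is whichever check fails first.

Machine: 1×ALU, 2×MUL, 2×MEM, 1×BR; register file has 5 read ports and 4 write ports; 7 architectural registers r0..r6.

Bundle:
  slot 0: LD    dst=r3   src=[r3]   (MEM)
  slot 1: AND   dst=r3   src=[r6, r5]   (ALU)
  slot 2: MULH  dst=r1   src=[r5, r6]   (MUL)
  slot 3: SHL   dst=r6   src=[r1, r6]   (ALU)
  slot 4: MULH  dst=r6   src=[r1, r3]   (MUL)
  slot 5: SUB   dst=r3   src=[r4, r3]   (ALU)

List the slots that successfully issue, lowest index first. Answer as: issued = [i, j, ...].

slot 0 (MEM): ISSUE — free A1,Mu2,Ld1,B1 rp4 wp3
slot 1 (ALU): stall WAW — free A1,Mu2,Ld1,B1 rp4 wp3
slot 2 (MUL): ISSUE — free A1,Mu1,Ld1,B1 rp2 wp2
slot 3 (ALU): ISSUE — free A0,Mu1,Ld1,B1 rp0 wp1
slot 4 (MUL): stall RD_PORT — free A0,Mu1,Ld1,B1 rp0 wp1
slot 5 (ALU): stall FU — free A0,Mu1,Ld1,B1 rp0 wp1

issued = [0, 2, 3]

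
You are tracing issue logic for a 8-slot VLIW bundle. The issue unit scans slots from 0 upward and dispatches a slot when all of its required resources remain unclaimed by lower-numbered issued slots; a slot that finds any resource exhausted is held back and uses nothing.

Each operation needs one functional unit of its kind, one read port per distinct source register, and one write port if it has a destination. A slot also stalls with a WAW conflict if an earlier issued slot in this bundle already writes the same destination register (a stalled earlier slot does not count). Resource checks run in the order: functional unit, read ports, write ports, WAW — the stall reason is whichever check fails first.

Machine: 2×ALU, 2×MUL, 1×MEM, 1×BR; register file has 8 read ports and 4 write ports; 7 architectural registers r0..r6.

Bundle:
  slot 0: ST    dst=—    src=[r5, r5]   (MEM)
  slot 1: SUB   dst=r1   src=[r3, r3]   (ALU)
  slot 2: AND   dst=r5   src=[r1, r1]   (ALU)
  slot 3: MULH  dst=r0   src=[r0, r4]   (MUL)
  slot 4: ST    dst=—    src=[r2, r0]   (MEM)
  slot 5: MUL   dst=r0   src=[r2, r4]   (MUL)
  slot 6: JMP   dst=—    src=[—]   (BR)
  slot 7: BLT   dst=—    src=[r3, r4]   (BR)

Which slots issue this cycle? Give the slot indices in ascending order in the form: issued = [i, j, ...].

issued = [0, 1, 2, 3, 6]

  0. MEM ⇒ go  {2A/2Mu/0Ld/1B | 7r 4w}
  1. ALU→r1 ⇒ go  {1A/2Mu/0Ld/1B | 6r 3w}
  2. ALU→r5 ⇒ go  {0A/2Mu/0Ld/1B | 5r 2w}
  3. MUL→r0 ⇒ go  {0A/1Mu/0Ld/1B | 3r 1w}
  4. MEM ⇒ no(FU)  {0A/1Mu/0Ld/1B | 3r 1w}
  5. MUL→r0 ⇒ no(WAW)  {0A/1Mu/0Ld/1B | 3r 1w}
  6. BR ⇒ go  {0A/1Mu/0Ld/0B | 3r 1w}
  7. BR ⇒ no(FU)  {0A/1Mu/0Ld/0B | 3r 1w}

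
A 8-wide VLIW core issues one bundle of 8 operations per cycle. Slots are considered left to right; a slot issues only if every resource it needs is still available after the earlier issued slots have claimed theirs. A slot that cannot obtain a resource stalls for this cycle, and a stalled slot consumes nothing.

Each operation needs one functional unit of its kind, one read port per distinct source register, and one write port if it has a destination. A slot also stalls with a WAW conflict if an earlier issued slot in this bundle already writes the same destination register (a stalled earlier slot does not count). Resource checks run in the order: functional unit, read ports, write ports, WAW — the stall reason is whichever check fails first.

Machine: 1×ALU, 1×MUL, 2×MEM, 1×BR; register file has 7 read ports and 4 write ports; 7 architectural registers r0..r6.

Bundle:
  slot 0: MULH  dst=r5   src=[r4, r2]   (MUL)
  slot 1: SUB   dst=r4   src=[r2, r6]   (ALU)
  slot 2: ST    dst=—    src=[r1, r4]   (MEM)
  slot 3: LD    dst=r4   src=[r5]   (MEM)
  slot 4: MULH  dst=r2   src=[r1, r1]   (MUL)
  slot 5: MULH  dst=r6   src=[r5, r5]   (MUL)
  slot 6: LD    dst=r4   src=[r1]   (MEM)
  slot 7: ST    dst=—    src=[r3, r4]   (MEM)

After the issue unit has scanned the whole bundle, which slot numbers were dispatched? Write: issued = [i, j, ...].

issued = [0, 1, 2]

#0 MUL src=r4,r2 dispatched  <A:1 Mu:0 Ld:2 B:1 rd:5 wr:3>
#1 ALU src=r2,r6 dispatched  <A:0 Mu:0 Ld:2 B:1 rd:3 wr:2>
#2 MEM src=r1,r4 dispatched  <A:0 Mu:0 Ld:1 B:1 rd:1 wr:2>
#3 MEM src=r5 held:WAW  <A:0 Mu:0 Ld:1 B:1 rd:1 wr:2>
#4 MUL src=r1,r1 held:FU  <A:0 Mu:0 Ld:1 B:1 rd:1 wr:2>
#5 MUL src=r5,r5 held:FU  <A:0 Mu:0 Ld:1 B:1 rd:1 wr:2>
#6 MEM src=r1 held:WAW  <A:0 Mu:0 Ld:1 B:1 rd:1 wr:2>
#7 MEM src=r3,r4 held:RD_PORT  <A:0 Mu:0 Ld:1 B:1 rd:1 wr:2>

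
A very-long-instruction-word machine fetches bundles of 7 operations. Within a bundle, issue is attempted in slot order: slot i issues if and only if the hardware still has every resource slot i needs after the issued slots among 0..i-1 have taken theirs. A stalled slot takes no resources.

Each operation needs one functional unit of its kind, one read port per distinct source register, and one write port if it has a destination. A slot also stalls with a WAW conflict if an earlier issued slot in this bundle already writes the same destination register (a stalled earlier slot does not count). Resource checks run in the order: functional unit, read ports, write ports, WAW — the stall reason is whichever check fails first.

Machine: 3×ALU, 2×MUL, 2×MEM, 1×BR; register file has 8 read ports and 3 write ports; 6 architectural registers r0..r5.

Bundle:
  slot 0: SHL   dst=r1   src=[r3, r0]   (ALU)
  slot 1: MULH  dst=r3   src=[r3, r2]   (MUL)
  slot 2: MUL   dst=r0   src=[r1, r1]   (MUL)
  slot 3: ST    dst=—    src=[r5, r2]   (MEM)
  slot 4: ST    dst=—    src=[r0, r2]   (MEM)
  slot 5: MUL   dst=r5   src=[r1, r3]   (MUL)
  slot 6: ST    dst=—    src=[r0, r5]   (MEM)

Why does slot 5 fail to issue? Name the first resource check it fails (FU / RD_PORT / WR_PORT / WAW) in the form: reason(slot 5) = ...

slot 0 (ALU): ISSUE — free A2,Mu2,Ld2,B1 rp6 wp2
slot 1 (MUL): ISSUE — free A2,Mu1,Ld2,B1 rp4 wp1
slot 2 (MUL): ISSUE — free A2,Mu0,Ld2,B1 rp3 wp0
slot 3 (MEM): ISSUE — free A2,Mu0,Ld1,B1 rp1 wp0
slot 4 (MEM): stall RD_PORT — free A2,Mu0,Ld1,B1 rp1 wp0
slot 5 (MUL): stall FU — free A2,Mu0,Ld1,B1 rp1 wp0
slot 6 (MEM): stall RD_PORT — free A2,Mu0,Ld1,B1 rp1 wp0

reason(slot 5) = FU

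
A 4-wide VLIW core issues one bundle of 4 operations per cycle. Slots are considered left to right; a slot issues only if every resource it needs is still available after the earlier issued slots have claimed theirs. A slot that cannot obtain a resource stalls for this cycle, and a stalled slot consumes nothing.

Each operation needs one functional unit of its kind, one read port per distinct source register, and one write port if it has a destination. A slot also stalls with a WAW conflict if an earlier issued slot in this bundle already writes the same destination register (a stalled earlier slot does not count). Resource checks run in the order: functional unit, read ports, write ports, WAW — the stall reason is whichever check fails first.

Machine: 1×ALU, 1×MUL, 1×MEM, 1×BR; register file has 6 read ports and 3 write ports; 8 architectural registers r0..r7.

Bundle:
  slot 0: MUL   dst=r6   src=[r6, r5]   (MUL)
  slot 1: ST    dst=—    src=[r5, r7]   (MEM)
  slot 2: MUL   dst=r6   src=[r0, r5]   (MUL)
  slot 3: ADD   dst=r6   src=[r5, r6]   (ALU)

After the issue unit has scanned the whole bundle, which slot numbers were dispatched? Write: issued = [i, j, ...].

issued = [0, 1]

(0) want 1×MUL +2rd +1wr — yes → AL1|MU0|ME1|BR1|rd4|wr2
(1) want 1×MEM +2rd +0wr — yes → AL1|MU0|ME0|BR1|rd2|wr2
(2) want 1×MUL +2rd +1wr — FU → AL1|MU0|ME0|BR1|rd2|wr2
(3) want 1×ALU +2rd +1wr — WAW → AL1|MU0|ME0|BR1|rd2|wr2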